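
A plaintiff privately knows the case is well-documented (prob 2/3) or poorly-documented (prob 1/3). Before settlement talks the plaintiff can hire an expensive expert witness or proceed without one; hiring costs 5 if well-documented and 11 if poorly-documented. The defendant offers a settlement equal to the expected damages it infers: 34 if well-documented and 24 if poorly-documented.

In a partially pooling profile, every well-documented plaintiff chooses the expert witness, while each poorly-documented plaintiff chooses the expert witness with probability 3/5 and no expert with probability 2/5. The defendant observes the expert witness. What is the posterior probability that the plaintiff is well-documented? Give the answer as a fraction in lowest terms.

10/13

P(the expert witness) = (2/3)·1 + (1/3)·(3/5) = 13/15.
By Bayes' rule, P(well-documented | the expert witness) = (2/3) / (13/15) = 10/13.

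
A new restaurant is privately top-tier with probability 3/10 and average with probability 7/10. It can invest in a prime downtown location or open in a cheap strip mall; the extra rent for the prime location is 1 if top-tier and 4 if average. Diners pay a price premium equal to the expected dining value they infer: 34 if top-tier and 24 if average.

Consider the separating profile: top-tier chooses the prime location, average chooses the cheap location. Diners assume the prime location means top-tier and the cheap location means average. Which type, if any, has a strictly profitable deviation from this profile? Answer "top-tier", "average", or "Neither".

The prime location pays 34; the cheap location pays 24.
top-tier: assigned the prime location, nets 34 − 1 = 33; deviating to the cheap location nets 24.
average: assigned the cheap location, nets 24; deviating to the prime location nets 34 − 4 = 30.
The average type gains 6 by deviating.

average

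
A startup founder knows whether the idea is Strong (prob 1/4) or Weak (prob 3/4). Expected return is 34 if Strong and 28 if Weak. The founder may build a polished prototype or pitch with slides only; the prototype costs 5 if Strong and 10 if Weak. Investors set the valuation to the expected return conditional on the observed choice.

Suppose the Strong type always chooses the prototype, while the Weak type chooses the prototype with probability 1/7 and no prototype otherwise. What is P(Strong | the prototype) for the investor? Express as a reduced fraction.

7/10

P(the prototype) = (1/4)·1 + (3/4)·(1/7) = 5/14.
By Bayes' rule, P(Strong | the prototype) = (1/4) / (5/14) = 7/10.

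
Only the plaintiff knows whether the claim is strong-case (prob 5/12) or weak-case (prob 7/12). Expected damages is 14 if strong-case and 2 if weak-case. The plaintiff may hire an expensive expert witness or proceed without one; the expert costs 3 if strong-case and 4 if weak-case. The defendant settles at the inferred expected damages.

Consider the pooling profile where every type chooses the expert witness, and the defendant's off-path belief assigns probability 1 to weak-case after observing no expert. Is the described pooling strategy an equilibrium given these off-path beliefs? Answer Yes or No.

On path, the defendant holds the prior and pays 5/12·14 + 7/12·2 = 7. Off path (no expert), believing weak-case, it pays 2.
strong-case: the expert witness nets 7 − 3 = 4; no expert nets 2. strong-case stays.
weak-case: the expert witness nets 7 − 4 = 3; no expert nets 2. weak-case stays.
No type deviates, so pooling is sustained.

Yes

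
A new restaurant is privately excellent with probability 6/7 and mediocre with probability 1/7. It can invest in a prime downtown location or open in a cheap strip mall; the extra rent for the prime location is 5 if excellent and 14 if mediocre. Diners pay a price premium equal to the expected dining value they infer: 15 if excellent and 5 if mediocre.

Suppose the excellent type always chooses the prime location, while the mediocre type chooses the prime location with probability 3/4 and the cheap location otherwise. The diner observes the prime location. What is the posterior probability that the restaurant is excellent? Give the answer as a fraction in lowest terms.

8/9

P(the prime location) = (6/7)·1 + (1/7)·(3/4) = 27/28.
By Bayes' rule, P(excellent | the prime location) = (6/7) / (27/28) = 8/9.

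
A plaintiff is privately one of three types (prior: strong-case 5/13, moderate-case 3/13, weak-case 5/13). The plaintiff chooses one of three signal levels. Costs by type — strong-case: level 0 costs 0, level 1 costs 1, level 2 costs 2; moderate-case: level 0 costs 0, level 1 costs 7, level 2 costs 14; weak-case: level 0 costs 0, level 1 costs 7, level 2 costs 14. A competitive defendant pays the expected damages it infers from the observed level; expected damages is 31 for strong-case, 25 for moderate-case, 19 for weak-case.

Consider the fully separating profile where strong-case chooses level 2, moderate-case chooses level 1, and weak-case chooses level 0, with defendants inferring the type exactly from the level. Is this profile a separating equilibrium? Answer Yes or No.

No

Separating settlements: level 2 → 31, level 1 → 25, level 0 → 19.
strong-case (assigned level 2): level 0: 19 − 0 = 19; level 1: 25 − 1 = 24; level 2: 31 − 2 = 29. strong-case stays.
moderate-case (assigned level 1): level 0: 19 − 0 = 19; level 1: 25 − 7 = 18; level 2: 31 − 14 = 17. moderate-case prefers level 0.
weak-case (assigned level 0): level 0: 19 − 0 = 19; level 1: 25 − 7 = 18; level 2: 31 − 14 = 17. weak-case stays.
At least one type deviates; the separating profile fails.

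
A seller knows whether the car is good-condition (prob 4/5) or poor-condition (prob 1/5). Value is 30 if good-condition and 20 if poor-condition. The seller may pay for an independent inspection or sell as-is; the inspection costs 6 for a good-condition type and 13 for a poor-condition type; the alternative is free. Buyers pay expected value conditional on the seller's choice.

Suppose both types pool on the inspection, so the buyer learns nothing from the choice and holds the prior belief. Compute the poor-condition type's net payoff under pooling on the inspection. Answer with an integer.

Pooled price = 4/5·30 + 1/5·20 = 28.
poor-condition pays cost 13 for the inspection, so net payoff = 28 − 13 = 15.

15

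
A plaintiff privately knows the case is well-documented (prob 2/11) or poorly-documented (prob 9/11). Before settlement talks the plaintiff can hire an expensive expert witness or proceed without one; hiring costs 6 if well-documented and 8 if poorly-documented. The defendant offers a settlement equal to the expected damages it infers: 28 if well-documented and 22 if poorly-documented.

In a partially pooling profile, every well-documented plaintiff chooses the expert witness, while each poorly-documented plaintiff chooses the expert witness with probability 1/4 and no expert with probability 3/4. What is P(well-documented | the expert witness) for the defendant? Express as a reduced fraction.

8/17

P(the expert witness) = (2/11)·1 + (9/11)·(1/4) = 17/44.
By Bayes' rule, P(well-documented | the expert witness) = (2/11) / (17/44) = 8/17.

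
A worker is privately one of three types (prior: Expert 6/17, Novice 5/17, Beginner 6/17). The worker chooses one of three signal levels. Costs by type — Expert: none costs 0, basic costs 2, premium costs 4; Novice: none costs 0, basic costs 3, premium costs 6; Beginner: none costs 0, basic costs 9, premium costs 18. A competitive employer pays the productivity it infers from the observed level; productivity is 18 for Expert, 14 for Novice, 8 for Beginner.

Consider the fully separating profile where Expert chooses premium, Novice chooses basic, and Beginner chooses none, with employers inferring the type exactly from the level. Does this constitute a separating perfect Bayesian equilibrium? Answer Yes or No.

No

Separating wages: premium → 18, basic → 14, none → 8.
Expert (assigned premium): none: 8 − 0 = 8; basic: 14 − 2 = 12; premium: 18 − 4 = 14. Expert stays.
Novice (assigned basic): none: 8 − 0 = 8; basic: 14 − 3 = 11; premium: 18 − 6 = 12. Novice prefers premium.
Beginner (assigned none): none: 8 − 0 = 8; basic: 14 − 9 = 5; premium: 18 − 18 = 0. Beginner stays.
At least one type deviates; the separating profile fails.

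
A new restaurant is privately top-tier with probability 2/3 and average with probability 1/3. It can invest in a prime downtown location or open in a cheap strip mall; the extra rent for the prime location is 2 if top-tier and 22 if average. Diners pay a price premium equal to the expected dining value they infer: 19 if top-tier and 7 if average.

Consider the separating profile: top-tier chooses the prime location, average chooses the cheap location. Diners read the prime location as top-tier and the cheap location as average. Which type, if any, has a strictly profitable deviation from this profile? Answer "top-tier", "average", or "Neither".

Neither

The prime location pays 19; the cheap location pays 7.
top-tier: assigned the prime location, nets 19 − 2 = 17; deviating to the cheap location nets 7.
average: assigned the cheap location, nets 7; deviating to the prime location nets 19 − 22 = -3.
Both types strictly prefer their assigned action; no profitable deviation.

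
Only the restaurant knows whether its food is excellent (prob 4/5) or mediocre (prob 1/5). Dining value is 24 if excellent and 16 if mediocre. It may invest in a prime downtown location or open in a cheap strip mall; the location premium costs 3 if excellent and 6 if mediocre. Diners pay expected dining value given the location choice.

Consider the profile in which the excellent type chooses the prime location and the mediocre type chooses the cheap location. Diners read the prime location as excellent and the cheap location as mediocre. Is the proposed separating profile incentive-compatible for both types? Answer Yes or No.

No

Under these beliefs, the prime location earns price premium 24 and the cheap location earns price premium 16.
excellent: the prime location nets 24 − 3 = 21; the cheap location nets 16. excellent prefers the prime location.
mediocre: the prime location nets 24 − 6 = 18; the cheap location nets 16. mediocre would deviate to the prime location.
mediocre has a profitable deviation, so the profile is not an equilibrium.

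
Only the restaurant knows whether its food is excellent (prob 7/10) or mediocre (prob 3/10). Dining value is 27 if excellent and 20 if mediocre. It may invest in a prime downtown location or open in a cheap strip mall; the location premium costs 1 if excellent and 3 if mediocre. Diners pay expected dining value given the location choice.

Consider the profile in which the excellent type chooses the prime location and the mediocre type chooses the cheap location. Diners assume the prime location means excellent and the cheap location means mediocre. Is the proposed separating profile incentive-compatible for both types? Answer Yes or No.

No

Under these beliefs, the prime location earns price premium 27 and the cheap location earns price premium 20.
excellent: the prime location nets 27 − 1 = 26; the cheap location nets 20. excellent prefers the prime location.
mediocre: the prime location nets 27 − 3 = 24; the cheap location nets 20. mediocre would deviate to the prime location.
mediocre has a profitable deviation, so the profile is not an equilibrium.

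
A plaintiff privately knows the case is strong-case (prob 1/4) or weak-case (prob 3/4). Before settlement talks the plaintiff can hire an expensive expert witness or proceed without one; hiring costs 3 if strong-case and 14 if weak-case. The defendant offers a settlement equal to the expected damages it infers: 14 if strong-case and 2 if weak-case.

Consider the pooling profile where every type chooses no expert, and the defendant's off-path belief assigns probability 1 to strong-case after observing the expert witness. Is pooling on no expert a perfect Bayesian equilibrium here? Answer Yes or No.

On path, the defendant holds the prior and pays 1/4·14 + 3/4·2 = 5. Off path (the expert witness), believing strong-case, it pays 14.
strong-case: no expert nets 5; the expert witness nets 14 − 3 = 11. strong-case would deviate.
weak-case: no expert nets 5; the expert witness nets 14 − 14 = 0. weak-case stays.
A type deviates, so pooling fails.

No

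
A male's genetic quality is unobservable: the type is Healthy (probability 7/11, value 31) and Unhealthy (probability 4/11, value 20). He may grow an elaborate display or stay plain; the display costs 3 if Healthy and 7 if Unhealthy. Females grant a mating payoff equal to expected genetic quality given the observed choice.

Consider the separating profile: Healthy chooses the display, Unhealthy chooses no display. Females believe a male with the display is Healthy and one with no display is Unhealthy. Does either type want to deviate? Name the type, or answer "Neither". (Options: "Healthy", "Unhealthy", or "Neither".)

Unhealthy

The display pays 31; no display pays 20.
Healthy: assigned the display, nets 31 − 3 = 28; deviating to no display nets 20.
Unhealthy: assigned no display, nets 20; deviating to the display nets 31 − 7 = 24.
The Unhealthy type gains 4 by deviating.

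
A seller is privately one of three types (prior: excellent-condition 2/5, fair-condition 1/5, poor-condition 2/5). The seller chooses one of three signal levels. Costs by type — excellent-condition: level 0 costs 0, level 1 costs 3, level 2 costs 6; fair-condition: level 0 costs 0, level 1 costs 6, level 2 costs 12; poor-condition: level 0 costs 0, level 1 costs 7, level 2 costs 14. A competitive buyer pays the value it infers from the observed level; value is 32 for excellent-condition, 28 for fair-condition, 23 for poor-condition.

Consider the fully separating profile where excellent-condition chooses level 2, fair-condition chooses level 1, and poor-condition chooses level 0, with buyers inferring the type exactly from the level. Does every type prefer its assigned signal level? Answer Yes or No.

Separating prices: level 2 → 32, level 1 → 28, level 0 → 23.
excellent-condition (assigned level 2): level 0: 23 − 0 = 23; level 1: 28 − 3 = 25; level 2: 32 − 6 = 26. excellent-condition stays.
fair-condition (assigned level 1): level 0: 23 − 0 = 23; level 1: 28 − 6 = 22; level 2: 32 − 12 = 20. fair-condition prefers level 0.
poor-condition (assigned level 0): level 0: 23 − 0 = 23; level 1: 28 − 7 = 21; level 2: 32 − 14 = 18. poor-condition stays.
At least one type deviates; the separating profile fails.

No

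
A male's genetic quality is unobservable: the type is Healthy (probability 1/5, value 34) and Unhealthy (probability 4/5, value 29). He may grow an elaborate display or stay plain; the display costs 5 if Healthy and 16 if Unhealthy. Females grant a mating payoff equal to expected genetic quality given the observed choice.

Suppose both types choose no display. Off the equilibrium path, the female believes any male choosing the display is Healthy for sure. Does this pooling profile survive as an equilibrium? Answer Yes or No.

Yes

On path, the female holds the prior and pays 1/5·34 + 4/5·29 = 30. Off path (the display), believing Healthy, it pays 34.
Healthy: no display nets 30; the display nets 34 − 5 = 29. Healthy stays.
Unhealthy: no display nets 30; the display nets 34 − 16 = 18. Unhealthy stays.
No type deviates, so pooling is sustained.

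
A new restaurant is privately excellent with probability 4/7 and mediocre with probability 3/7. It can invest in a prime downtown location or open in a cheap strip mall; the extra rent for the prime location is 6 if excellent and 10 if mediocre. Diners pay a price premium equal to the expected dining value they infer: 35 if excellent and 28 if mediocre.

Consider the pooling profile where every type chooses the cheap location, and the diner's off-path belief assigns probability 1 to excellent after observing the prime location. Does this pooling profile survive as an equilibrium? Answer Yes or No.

Yes

On path, the diner holds the prior and pays 4/7·35 + 3/7·28 = 32. Off path (the prime location), believing excellent, it pays 35.
excellent: the cheap location nets 32; the prime location nets 35 − 6 = 29. excellent stays.
mediocre: the cheap location nets 32; the prime location nets 35 − 10 = 25. mediocre stays.
No type deviates, so pooling is sustained.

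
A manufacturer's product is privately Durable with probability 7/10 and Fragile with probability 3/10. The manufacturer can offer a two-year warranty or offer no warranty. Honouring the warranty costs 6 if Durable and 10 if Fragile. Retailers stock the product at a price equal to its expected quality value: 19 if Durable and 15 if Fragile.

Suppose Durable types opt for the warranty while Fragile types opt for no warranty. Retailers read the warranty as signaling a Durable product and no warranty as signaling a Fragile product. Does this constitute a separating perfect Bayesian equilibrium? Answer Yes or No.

Under these beliefs, the warranty earns price 19 and no warranty earns price 15.
Durable: the warranty nets 19 − 6 = 13; no warranty nets 15. Durable would deviate to no warranty.
Fragile: the warranty nets 19 − 10 = 9; no warranty nets 15. Fragile prefers no warranty.
Durable has a profitable deviation, so the profile is not an equilibrium.

No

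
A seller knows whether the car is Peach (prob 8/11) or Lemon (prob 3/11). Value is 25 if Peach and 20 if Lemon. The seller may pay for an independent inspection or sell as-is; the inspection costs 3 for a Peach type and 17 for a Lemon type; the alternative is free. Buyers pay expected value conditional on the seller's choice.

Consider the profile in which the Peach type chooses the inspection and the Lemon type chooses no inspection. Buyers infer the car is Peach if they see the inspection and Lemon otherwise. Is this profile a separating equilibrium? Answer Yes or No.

Yes

Under these beliefs, the inspection earns price 25 and no inspection earns price 20.
Peach: the inspection nets 25 − 3 = 22; no inspection nets 20. Peach prefers the inspection.
Lemon: the inspection nets 25 − 17 = 8; no inspection nets 20. Lemon prefers no inspection.
Neither type deviates, so the separating profile is an equilibrium.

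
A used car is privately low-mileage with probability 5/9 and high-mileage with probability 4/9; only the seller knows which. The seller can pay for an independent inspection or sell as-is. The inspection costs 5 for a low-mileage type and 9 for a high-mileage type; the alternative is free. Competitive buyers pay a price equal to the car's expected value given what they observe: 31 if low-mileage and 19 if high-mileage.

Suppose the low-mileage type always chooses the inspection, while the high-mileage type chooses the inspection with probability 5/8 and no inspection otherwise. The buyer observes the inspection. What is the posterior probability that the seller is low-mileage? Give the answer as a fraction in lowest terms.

P(the inspection) = (5/9)·1 + (4/9)·(5/8) = 5/6.
By Bayes' rule, P(low-mileage | the inspection) = (5/9) / (5/6) = 2/3.

2/3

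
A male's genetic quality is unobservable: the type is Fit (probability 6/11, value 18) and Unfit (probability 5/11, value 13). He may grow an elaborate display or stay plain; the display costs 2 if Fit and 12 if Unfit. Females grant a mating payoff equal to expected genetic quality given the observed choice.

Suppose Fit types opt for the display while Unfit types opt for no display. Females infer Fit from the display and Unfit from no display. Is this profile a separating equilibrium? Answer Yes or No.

Yes

Under these beliefs, the display earns mating payoff 18 and no display earns mating payoff 13.
Fit: the display nets 18 − 2 = 16; no display nets 13. Fit prefers the display.
Unfit: the display nets 18 − 12 = 6; no display nets 13. Unfit prefers no display.
Neither type deviates, so the separating profile is an equilibrium.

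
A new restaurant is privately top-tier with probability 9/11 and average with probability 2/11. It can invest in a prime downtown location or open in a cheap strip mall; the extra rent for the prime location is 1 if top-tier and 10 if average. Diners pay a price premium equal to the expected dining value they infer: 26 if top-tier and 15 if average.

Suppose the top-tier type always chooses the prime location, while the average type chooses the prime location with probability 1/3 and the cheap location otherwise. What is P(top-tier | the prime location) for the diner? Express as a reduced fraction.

P(the prime location) = (9/11)·1 + (2/11)·(1/3) = 29/33.
By Bayes' rule, P(top-tier | the prime location) = (9/11) / (29/33) = 27/29.

27/29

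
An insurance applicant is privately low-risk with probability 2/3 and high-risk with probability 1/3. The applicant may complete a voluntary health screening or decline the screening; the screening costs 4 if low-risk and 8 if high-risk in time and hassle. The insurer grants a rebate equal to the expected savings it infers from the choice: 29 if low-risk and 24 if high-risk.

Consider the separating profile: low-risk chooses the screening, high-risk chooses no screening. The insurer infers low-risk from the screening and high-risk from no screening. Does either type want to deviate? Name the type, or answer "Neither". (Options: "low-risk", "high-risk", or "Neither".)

The screening pays 29; no screening pays 24.
low-risk: assigned the screening, nets 29 − 4 = 25; deviating to no screening nets 24.
high-risk: assigned no screening, nets 24; deviating to the screening nets 29 − 8 = 21.
Both types strictly prefer their assigned action; no profitable deviation.

Neither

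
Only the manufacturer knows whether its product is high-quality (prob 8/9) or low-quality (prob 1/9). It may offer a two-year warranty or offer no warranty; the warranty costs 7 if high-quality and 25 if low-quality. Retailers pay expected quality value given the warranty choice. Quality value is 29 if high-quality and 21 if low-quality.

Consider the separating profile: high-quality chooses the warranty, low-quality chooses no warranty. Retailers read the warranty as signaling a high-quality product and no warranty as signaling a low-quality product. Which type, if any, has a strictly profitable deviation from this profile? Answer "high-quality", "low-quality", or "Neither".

The warranty pays 29; no warranty pays 21.
high-quality: assigned the warranty, nets 29 − 7 = 22; deviating to no warranty nets 21.
low-quality: assigned no warranty, nets 21; deviating to the warranty nets 29 − 25 = 4.
Both types strictly prefer their assigned action; no profitable deviation.

Neither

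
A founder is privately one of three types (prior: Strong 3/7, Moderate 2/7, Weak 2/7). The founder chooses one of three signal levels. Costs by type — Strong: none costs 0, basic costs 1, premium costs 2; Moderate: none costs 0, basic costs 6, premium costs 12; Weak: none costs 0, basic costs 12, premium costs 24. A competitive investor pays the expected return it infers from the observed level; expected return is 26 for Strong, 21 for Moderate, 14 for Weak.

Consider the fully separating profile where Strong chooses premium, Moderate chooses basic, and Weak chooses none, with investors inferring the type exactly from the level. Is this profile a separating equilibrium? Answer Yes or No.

Separating valuations: premium → 26, basic → 21, none → 14.
Strong (assigned premium): none: 14 − 0 = 14; basic: 21 − 1 = 20; premium: 26 − 2 = 24. Strong stays.
Moderate (assigned basic): none: 14 − 0 = 14; basic: 21 − 6 = 15; premium: 26 − 12 = 14. Moderate stays.
Weak (assigned none): none: 14 − 0 = 14; basic: 21 − 12 = 9; premium: 26 − 24 = 2. Weak stays.
Every type prefers its assigned level; separation holds.

Yes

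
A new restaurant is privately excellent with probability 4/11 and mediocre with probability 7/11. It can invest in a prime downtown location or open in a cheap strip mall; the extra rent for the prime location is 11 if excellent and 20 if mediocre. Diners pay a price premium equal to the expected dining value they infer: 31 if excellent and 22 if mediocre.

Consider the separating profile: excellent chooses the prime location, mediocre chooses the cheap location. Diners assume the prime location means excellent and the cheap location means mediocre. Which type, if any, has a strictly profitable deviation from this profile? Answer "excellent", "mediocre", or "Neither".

excellent

The prime location pays 31; the cheap location pays 22.
excellent: assigned the prime location, nets 31 − 11 = 20; deviating to the cheap location nets 22.
mediocre: assigned the cheap location, nets 22; deviating to the prime location nets 31 − 20 = 11.
The excellent type gains 2 by deviating.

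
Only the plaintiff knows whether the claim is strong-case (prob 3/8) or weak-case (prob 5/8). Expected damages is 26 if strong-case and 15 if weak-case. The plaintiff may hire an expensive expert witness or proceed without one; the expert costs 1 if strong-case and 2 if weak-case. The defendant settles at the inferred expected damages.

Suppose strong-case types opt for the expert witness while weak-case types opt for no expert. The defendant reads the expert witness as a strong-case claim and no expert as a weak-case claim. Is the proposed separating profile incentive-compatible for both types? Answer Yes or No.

Under these beliefs, the expert witness earns settlement 26 and no expert earns settlement 15.
strong-case: the expert witness nets 26 − 1 = 25; no expert nets 15. strong-case prefers the expert witness.
weak-case: the expert witness nets 26 − 2 = 24; no expert nets 15. weak-case would deviate to the expert witness.
weak-case has a profitable deviation, so the profile is not an equilibrium.

No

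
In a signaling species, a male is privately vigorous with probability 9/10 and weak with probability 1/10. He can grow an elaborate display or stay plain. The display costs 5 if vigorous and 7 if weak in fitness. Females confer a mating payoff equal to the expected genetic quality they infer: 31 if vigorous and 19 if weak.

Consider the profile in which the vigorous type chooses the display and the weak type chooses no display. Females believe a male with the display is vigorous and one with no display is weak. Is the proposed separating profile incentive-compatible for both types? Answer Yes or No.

Under these beliefs, the display earns mating payoff 31 and no display earns mating payoff 19.
vigorous: the display nets 31 − 5 = 26; no display nets 19. vigorous prefers the display.
weak: the display nets 31 − 7 = 24; no display nets 19. weak would deviate to the display.
weak has a profitable deviation, so the profile is not an equilibrium.

No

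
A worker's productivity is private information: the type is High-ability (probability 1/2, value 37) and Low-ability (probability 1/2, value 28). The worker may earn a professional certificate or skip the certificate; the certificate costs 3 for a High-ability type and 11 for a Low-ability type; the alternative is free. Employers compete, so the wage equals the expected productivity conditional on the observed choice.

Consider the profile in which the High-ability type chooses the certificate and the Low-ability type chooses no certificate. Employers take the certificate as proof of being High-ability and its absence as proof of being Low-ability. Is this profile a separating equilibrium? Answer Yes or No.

Under these beliefs, the certificate earns wage 37 and no certificate earns wage 28.
High-ability: the certificate nets 37 − 3 = 34; no certificate nets 28. High-ability prefers the certificate.
Low-ability: the certificate nets 37 − 11 = 26; no certificate nets 28. Low-ability prefers no certificate.
Neither type deviates, so the separating profile is an equilibrium.

Yes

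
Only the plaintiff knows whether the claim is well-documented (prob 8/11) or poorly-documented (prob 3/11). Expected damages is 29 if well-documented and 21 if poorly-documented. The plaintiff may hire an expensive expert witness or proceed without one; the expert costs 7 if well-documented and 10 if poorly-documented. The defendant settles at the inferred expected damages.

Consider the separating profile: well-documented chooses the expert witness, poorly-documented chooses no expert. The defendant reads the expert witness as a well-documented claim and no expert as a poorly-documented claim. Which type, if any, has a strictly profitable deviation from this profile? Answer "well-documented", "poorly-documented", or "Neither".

The expert witness pays 29; no expert pays 21.
well-documented: assigned the expert witness, nets 29 − 7 = 22; deviating to no expert nets 21.
poorly-documented: assigned no expert, nets 21; deviating to the expert witness nets 29 − 10 = 19.
Both types strictly prefer their assigned action; no profitable deviation.

Neither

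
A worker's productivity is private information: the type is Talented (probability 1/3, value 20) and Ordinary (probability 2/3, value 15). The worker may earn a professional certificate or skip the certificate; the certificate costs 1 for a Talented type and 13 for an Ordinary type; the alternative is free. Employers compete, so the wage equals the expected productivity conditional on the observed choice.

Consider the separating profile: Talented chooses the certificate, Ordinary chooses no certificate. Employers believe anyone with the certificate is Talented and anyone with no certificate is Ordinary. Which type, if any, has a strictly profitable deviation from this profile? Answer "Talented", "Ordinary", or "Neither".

Neither

The certificate pays 20; no certificate pays 15.
Talented: assigned the certificate, nets 20 − 1 = 19; deviating to no certificate nets 15.
Ordinary: assigned no certificate, nets 15; deviating to the certificate nets 20 − 13 = 7.
Both types strictly prefer their assigned action; no profitable deviation.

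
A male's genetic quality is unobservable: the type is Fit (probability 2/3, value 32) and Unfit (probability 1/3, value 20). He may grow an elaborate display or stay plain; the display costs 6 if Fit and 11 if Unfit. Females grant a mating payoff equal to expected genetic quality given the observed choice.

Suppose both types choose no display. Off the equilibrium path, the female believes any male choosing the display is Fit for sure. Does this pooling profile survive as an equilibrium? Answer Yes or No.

On path, the female holds the prior and pays 2/3·32 + 1/3·20 = 28. Off path (the display), believing Fit, it pays 32.
Fit: no display nets 28; the display nets 32 − 6 = 26. Fit stays.
Unfit: no display nets 28; the display nets 32 − 11 = 21. Unfit stays.
No type deviates, so pooling is sustained.

Yes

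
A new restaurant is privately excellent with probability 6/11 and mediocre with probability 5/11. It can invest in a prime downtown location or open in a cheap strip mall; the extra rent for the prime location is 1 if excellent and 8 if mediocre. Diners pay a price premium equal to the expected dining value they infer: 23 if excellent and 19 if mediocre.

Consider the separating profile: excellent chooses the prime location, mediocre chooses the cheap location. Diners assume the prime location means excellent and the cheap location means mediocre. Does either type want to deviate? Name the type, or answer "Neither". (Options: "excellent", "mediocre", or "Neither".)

The prime location pays 23; the cheap location pays 19.
excellent: assigned the prime location, nets 23 − 1 = 22; deviating to the cheap location nets 19.
mediocre: assigned the cheap location, nets 19; deviating to the prime location nets 23 − 8 = 15.
Both types strictly prefer their assigned action; no profitable deviation.

Neither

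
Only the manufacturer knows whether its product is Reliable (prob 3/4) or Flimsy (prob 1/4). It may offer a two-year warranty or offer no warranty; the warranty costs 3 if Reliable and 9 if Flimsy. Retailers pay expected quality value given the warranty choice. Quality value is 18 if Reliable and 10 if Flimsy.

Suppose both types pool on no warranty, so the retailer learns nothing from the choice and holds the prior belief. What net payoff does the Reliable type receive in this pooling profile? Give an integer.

Pooled price = 3/4·18 + 1/4·10 = 16.
Reliable pays no cost for no warranty, so net payoff = 16.

16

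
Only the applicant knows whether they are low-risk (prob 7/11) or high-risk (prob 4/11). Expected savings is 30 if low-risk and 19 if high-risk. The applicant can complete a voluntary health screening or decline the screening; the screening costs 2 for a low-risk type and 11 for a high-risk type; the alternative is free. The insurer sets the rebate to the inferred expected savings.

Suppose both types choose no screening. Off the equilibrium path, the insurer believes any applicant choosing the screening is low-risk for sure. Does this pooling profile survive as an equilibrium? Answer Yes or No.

On path, the insurer holds the prior and pays 7/11·30 + 4/11·19 = 26. Off path (the screening), believing low-risk, it pays 30.
low-risk: no screening nets 26; the screening nets 30 − 2 = 28. low-risk would deviate.
high-risk: no screening nets 26; the screening nets 30 − 11 = 19. high-risk stays.
A type deviates, so pooling fails.

No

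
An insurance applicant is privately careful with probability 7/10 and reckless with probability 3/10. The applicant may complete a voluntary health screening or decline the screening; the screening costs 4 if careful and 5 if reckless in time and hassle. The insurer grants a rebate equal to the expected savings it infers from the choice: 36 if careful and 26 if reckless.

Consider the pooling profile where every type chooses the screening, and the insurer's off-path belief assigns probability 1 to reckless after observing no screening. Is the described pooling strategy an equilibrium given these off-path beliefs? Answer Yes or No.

On path, the insurer holds the prior and pays 7/10·36 + 3/10·26 = 33. Off path (no screening), believing reckless, it pays 26.
careful: the screening nets 33 − 4 = 29; no screening nets 26. careful stays.
reckless: the screening nets 33 − 5 = 28; no screening nets 26. reckless stays.
No type deviates, so pooling is sustained.

Yes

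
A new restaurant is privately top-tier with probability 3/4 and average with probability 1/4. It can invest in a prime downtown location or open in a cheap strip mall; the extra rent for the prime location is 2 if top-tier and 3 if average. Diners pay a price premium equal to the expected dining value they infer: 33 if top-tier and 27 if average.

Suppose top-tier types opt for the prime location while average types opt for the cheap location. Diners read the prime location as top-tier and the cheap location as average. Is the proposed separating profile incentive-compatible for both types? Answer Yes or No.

No

Under these beliefs, the prime location earns price premium 33 and the cheap location earns price premium 27.
top-tier: the prime location nets 33 − 2 = 31; the cheap location nets 27. top-tier prefers the prime location.
average: the prime location nets 33 − 3 = 30; the cheap location nets 27. average would deviate to the prime location.
average has a profitable deviation, so the profile is not an equilibrium.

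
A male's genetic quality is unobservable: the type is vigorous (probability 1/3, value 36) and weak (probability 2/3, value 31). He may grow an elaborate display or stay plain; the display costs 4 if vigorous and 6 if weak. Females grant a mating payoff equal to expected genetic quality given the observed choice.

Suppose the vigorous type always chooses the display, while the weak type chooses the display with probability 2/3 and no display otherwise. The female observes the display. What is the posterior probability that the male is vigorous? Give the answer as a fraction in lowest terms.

P(the display) = (1/3)·1 + (2/3)·(2/3) = 7/9.
By Bayes' rule, P(vigorous | the display) = (1/3) / (7/9) = 3/7.

3/7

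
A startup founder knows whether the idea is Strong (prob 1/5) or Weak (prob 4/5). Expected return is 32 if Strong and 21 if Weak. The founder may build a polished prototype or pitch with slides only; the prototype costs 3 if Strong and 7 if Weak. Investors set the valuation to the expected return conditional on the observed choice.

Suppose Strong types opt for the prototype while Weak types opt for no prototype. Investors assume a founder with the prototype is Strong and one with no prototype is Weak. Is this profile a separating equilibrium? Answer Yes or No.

Under these beliefs, the prototype earns valuation 32 and no prototype earns valuation 21.
Strong: the prototype nets 32 − 3 = 29; no prototype nets 21. Strong prefers the prototype.
Weak: the prototype nets 32 − 7 = 25; no prototype nets 21. Weak would deviate to the prototype.
Weak has a profitable deviation, so the profile is not an equilibrium.

No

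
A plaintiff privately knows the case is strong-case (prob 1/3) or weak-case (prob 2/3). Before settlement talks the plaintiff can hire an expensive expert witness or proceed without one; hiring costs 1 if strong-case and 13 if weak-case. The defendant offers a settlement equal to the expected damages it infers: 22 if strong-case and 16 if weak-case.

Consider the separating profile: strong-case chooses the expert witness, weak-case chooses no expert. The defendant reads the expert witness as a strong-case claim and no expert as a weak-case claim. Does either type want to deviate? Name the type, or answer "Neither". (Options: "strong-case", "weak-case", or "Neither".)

The expert witness pays 22; no expert pays 16.
strong-case: assigned the expert witness, nets 22 − 1 = 21; deviating to no expert nets 16.
weak-case: assigned no expert, nets 16; deviating to the expert witness nets 22 − 13 = 9.
Both types strictly prefer their assigned action; no profitable deviation.

Neither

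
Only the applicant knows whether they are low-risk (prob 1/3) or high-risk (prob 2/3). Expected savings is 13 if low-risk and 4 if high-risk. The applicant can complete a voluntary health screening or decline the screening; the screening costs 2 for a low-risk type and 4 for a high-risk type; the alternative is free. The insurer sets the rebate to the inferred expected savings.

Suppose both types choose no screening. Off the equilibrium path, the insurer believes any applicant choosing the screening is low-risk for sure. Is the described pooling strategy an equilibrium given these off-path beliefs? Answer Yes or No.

On path, the insurer holds the prior and pays 1/3·13 + 2/3·4 = 7. Off path (the screening), believing low-risk, it pays 13.
low-risk: no screening nets 7; the screening nets 13 − 2 = 11. low-risk would deviate.
high-risk: no screening nets 7; the screening nets 13 − 4 = 9. high-risk would deviate.
A type deviates, so pooling fails.

No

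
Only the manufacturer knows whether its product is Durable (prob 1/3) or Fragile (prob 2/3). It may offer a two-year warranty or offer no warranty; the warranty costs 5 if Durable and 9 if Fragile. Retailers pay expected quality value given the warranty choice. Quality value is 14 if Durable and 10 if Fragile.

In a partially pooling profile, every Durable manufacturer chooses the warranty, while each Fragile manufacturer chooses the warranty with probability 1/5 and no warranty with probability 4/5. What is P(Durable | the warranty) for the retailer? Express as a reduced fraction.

5/7

P(the warranty) = (1/3)·1 + (2/3)·(1/5) = 7/15.
By Bayes' rule, P(Durable | the warranty) = (1/3) / (7/15) = 5/7.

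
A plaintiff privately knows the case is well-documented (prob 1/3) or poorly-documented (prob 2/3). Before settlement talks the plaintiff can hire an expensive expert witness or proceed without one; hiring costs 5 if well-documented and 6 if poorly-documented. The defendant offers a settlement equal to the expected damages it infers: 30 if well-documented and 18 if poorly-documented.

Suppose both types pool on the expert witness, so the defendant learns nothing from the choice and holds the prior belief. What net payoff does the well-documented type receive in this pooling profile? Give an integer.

17

Pooled settlement = 1/3·30 + 2/3·18 = 22.
well-documented pays cost 5 for the expert witness, so net payoff = 22 − 5 = 17.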